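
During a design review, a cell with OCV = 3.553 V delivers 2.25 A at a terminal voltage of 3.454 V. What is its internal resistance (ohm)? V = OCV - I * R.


R = (OCV - V) / I = (3.553 - 3.454) / 2.25 = 0.04400 ohm

0.04400 ohm


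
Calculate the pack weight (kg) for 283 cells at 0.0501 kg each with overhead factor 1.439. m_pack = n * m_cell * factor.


Cell mass sum = 283 * 0.0501 = 14.178 kg
With overhead 1.439: m_pack = 14.178 * 1.439 = 20.40 kg

20.40 kg


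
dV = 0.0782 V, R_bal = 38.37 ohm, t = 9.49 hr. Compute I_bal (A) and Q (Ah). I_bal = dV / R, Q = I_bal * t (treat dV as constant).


I_bal = dV / R = 0.0782 / 38.37 = 0.0020381 A
Q = I_bal * t = 0.0020381 * 9.49 = 0.01934 Ah

I=0.0020381 A, Q=0.01934 Ah


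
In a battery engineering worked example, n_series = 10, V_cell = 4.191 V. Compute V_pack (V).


V_pack = n * V_cell = 10 * 4.191 = 41.91 V

41.91 V


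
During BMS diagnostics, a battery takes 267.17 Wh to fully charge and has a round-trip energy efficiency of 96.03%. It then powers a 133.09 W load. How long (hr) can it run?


Step 1: E_discharge = eta/100 * E_charge = 96.03/100 * 267.17 = 256.56 Wh
Step 2: t = E_discharge / P = 256.56 / 133.09 = 1.928 hr

1.928 hr


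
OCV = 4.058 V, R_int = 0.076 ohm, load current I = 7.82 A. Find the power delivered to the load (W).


Step 1: V_terminal = OCV - I*R = 4.058 - 7.82 * 0.076 = 3.4637 V
Step 2: P_out = V_terminal * I = 3.4637 * 7.82 = 27.09 W

27.09 W


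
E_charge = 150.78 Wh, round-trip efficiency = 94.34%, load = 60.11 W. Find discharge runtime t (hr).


Step 1: E_discharge = eta/100 * E_charge = 94.34/100 * 150.78 = 142.25 Wh
Step 2: t = E_discharge / P = 142.25 / 60.11 = 2.366 hr

2.366 hr


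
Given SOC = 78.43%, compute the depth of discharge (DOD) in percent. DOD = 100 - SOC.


Complement of SOC: DOD = 100% - 78.43% = 21.57%

21.57%


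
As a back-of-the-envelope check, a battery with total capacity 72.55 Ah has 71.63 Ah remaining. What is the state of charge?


SOC% = 71.63 / 72.55 * 100 = 98.73%

98.73%


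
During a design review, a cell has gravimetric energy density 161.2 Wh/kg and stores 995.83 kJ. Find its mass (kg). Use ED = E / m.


Convert: E = 995.83 kJ = 276.62 Wh
m = E / ED = 276.62 / 161.2 = 1.716 kg

1.716 kg


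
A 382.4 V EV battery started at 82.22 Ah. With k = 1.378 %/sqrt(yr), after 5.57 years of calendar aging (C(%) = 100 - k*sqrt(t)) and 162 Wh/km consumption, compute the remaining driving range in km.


Step 1: capacity retention = 100 - 1.378 * sqrt(5.57) = 100 - 1.378 * 2.3601 = 96.748%
Step 2: C_now = 82.22 * 96.748/100 = 79.546 Ah
Step 3: E_pack = V * C_now = 382.4 * 79.546 = 30418 Wh
Step 4: range = E_pack / consumption = 30418 / 162 = 187.8 km

187.8 km


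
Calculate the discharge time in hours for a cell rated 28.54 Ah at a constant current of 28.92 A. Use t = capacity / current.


t = capacity / current = 28.54 / 28.92 = 0.9869 hr

0.9869 hr


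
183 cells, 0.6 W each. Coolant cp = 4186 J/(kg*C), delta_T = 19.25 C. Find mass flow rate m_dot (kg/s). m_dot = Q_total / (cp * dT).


Q_total = 183 * 0.6 = 109.8 W
m_dot = Q_total / (cp * dT) = 109.8 / (4186 * 19.25) = 0.001363 kg/s

0.001363 kg/s


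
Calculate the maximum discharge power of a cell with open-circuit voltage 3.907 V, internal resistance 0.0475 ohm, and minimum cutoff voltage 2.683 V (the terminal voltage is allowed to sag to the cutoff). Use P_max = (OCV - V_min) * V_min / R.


P_max = (OCV - V_min) * V_min / R = (3.907 - 2.683) * 2.683 / 0.0475 = 1.224 * 2.683 / 0.0475 = 69.14 W

69.14 W


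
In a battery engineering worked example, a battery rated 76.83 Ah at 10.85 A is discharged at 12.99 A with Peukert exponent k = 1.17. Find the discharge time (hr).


Step 1: t_rated = C / I_rated = 76.83 / 10.85 = 7.0811 hr
Step 2: ratio = 10.85 / 12.99 = 0.83526
Step 3: ratio^k = 0.83526^1.17 = 0.81009
Step 4: t = t_rated * ratio^k = 7.0811 * 0.81009 = 5.736 hr

5.736 hr


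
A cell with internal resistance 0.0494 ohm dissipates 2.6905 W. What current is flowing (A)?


I = sqrt(Q / R) = sqrt(2.6905 / 0.0494) = sqrt(54.464) = 7.380 A

7.380 A


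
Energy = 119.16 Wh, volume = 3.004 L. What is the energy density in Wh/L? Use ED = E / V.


ED = E / V = 119.16 / 3.004 = 39.67 Wh/L

39.67 Wh/L


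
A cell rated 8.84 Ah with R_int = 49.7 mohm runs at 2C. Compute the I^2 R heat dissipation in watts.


Convert: R = 49.7 mohm = 0.0497 ohm
Step 1: I = C_rate * capacity = 2 * 8.84 = 17.68 A
Step 2: Q = I^2 * R = 17.68^2 * 0.0497 = 312.58 * 0.0497 = 15.54 W

15.54 W


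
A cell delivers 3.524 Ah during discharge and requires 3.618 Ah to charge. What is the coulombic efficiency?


eta_c = Q_dis / Q_chg * 100 = 3.524 / 3.618 * 100 = 97.40%

97.40%


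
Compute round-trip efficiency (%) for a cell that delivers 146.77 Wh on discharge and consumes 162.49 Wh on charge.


eta_e = E_dis / E_chg * 100 = 146.77 / 162.49 * 100 = 90.33%

90.33%


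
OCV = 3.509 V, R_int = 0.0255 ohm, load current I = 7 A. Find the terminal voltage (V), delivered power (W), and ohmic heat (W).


Step 1: V_terminal = OCV - I*R = 3.509 - 7 * 0.0255 = 3.3305 V
Step 2: P_out = V_terminal * I = 3.3305 * 7 = 23.31 W
Step 3: Q = I^2 * R = 7^2 * 0.0255 = 1.250 W

V=3.3305 V, P=23.31 W, Q=1.250 W


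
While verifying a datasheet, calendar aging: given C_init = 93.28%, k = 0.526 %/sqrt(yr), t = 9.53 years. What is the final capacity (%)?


sqrt(t) = sqrt(9.53) = 3.0871
C_final = 93.28 - 0.526 * 3.0871 = 91.66%

91.66%


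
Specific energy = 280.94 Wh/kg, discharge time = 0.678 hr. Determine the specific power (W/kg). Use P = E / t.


Specific power = 280.94 Wh/kg / 0.678 hr = 414.4 W/kg

414.4 W/kg


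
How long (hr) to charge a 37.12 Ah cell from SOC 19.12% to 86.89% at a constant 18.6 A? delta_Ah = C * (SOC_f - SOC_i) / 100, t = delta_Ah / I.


Step 1: dSOC = 86.89% - 19.12% = 67.77%
Step 2: delta_Ah = 37.12 * 67.77 / 100 = 25.156 Ah
Step 3: t = 25.156 / 18.6 = 1.352 hr

1.352 hr


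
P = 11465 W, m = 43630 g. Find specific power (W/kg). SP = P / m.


Convert: m = 43630 g = 43.63 kg
Specific power = 11465 W / 43.63 kg = 262.8 W/kg

262.8 W/kg


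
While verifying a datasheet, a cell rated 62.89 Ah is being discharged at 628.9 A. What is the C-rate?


Rearranging: C_rate = 628.9 / 62.89 = 10C

10C


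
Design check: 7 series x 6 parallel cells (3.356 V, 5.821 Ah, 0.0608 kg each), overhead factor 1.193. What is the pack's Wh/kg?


Step 1: V_pack = 7 * 3.356 = 23.492 V
Step 2: C_pack = 6 * 5.821 = 34.926 Ah
Step 3: E_pack = V_pack * C_pack = 23.492 * 34.926 = 820.48 Wh
Step 4: m_pack = 7 * 6 * 0.0608 * 1.193 = 3.0464 kg
Step 5: ED = E_pack / m_pack = 820.48 / 3.0464 = 269.3 Wh/kg

269.3 Wh/kg


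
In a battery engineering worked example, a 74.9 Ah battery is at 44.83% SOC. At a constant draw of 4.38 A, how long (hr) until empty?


Step 1: remaining = SOC/100 * C_total = 44.83/100 * 74.9 = 33.578 Ah
Step 2: t = remaining / I = 33.578 / 4.38 = 7.666 hr

7.666 hr


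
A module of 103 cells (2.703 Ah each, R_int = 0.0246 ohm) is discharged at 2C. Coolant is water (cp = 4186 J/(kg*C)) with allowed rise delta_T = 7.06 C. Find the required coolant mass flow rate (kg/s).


Step 1: I = 2 * 2.703 = 5.406 A
Step 2: Q_cell = I^2 * R = 5.406^2 * 0.0246 = 0.71893 W
Step 3: Q_total = 103 * 0.71893 = 74.05 W
Step 4: m_dot = Q_total / (cp * dT) = 74.05 / (4186 * 7.06) = 0.002506 kg/s

0.002506 kg/s


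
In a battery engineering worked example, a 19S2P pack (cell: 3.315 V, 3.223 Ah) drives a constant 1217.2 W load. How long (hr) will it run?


Step 1: E_pack = Ns * V_cell * Np * C_cell = 19 * 3.315 * 2 * 3.223 = 406 Wh
Step 2: t = E_pack / P = 406 / 1217.2 = 0.3336 hr

0.3336 hr


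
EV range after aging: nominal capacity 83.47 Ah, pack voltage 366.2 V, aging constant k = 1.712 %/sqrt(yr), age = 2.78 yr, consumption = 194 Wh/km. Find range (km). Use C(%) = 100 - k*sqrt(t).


Step 1: capacity retention = 100 - 1.712 * sqrt(2.78) = 100 - 1.712 * 1.6673 = 97.146%
Step 2: C_now = 83.47 * 97.146/100 = 81.088 Ah
Step 3: E_pack = V * C_now = 366.2 * 81.088 = 29694 Wh
Step 4: range = E_pack / consumption = 29694 / 194 = 153.1 km

153.1 km


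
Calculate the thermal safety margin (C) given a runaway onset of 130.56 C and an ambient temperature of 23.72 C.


margin = T_onset - T_ambient = 130.56 - 23.72 = 106.84 C

106.84 C


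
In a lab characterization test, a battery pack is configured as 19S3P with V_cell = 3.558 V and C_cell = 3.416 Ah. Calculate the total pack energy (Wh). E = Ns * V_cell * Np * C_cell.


E = Ns * Vcell * Np * Ccell = 19 * 3.558 * 3 * 3.416 = 692.8 Wh

692.8 Wh


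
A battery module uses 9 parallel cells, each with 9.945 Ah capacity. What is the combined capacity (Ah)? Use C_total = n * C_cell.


C_total = 9 * 9.945 = 89.505 Ah

89.505 Ah


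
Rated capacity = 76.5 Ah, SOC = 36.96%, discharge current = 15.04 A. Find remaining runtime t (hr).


Step 1: remaining = SOC/100 * C_total = 36.96/100 * 76.5 = 28.274 Ah
Step 2: t = remaining / I = 28.274 / 15.04 = 1.880 hr

1.880 hr


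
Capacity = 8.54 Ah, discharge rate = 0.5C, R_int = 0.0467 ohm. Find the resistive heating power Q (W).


Step 1: I = C_rate * capacity = 0.5 * 8.54 = 4.27 A
Step 2: Q = I^2 * R = 4.27^2 * 0.0467 = 18.233 * 0.0467 = 0.8515 W

0.8515 W


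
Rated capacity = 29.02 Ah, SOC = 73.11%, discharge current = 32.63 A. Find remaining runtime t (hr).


Step 1: remaining = SOC/100 * C_total = 73.11/100 * 29.02 = 21.217 Ah
Step 2: t = remaining / I = 21.217 / 32.63 = 0.6502 hr

0.6502 hr


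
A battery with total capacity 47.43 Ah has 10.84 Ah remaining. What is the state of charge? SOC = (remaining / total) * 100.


SOC% = 10.84 / 47.43 * 100 = 22.85%

22.85%


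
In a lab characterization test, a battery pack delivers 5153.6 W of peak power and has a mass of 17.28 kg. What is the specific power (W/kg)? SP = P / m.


Specific power = 5153.6 W / 17.28 kg = 298.2 W/kg

298.2 W/kg


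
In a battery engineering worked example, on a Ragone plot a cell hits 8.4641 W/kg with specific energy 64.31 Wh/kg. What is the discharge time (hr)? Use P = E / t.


t = E / P = 64.31 / 8.4641 = 7.598 hr

7.598 hr


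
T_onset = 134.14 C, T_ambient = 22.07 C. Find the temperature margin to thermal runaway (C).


margin = T_onset - T_ambient = 134.14 - 22.07 = 112.07 C

112.07 C


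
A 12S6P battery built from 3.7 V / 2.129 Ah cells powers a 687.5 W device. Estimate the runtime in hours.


Step 1: E_pack = Ns * V_cell * Np * C_cell = 12 * 3.7 * 6 * 2.129 = 567.17 Wh
Step 2: t = E_pack / P = 567.17 / 687.5 = 0.8250 hr

0.8250 hr


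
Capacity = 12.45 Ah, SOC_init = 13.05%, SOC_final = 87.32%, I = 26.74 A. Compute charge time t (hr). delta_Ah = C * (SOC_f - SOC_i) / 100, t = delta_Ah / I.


Step 1: dSOC = 87.32% - 13.05% = 74.27%
Step 2: delta_Ah = 12.45 * 74.27 / 100 = 9.2466 Ah
Step 3: t = 9.2466 / 26.74 = 0.3458 hr

0.3458 hr


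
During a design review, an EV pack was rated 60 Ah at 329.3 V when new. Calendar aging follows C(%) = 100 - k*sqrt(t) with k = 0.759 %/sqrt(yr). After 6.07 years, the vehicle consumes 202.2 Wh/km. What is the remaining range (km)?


Step 1: capacity retention = 100 - 0.759 * sqrt(6.07) = 100 - 0.759 * 2.4637 = 98.13%
Step 2: C_now = 60 * 98.13/100 = 58.878 Ah
Step 3: E_pack = V * C_now = 329.3 * 58.878 = 19389 Wh
Step 4: range = E_pack / consumption = 19389 / 202.2 = 95.89 km

95.89 km


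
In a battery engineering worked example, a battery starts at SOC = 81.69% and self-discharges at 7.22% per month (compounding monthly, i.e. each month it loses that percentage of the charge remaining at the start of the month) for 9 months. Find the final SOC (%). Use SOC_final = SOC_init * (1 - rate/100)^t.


decay = (1 - 7.22/100)^9 = 0.50944
SOC_final = 81.69 * 0.50944 = 41.62%

41.62%


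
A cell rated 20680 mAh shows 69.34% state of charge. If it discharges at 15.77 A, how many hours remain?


Convert: C_total = 20680 mAh = 20.68 Ah
Step 1: remaining = SOC/100 * C_total = 69.34/100 * 20.68 = 14.34 Ah
Step 2: t = remaining / I = 14.34 / 15.77 = 0.9093 hr

0.9093 hr


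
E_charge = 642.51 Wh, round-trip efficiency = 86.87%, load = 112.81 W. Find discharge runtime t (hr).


Step 1: E_discharge = eta/100 * E_charge = 86.87/100 * 642.51 = 558.15 Wh
Step 2: t = E_discharge / P = 558.15 / 112.81 = 4.948 hr

4.948 hr


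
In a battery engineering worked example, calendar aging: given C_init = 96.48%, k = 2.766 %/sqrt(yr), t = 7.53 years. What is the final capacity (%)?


Step 1: sqrt(7.53 yr) = 2.7441
Step 2: drop = 2.766 * 2.7441 = 7.5902
Step 3: C_final = 96.48 - 7.5902 = 88.89%

88.89%


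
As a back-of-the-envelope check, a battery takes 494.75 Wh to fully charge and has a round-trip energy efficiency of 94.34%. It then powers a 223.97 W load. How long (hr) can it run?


Step 1: E_discharge = eta/100 * E_charge = 94.34/100 * 494.75 = 466.75 Wh
Step 2: t = E_discharge / P = 466.75 / 223.97 = 2.084 hr

2.084 hr


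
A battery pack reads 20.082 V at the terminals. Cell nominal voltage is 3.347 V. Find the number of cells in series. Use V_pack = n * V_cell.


Rearranging: n = V_pack / V_cell = 20.082 / 3.347 = 6 cells

6


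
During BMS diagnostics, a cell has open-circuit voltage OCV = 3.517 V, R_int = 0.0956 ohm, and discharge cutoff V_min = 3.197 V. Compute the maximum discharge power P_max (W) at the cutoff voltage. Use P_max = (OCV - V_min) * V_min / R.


dV = OCV - V_min = 0.32 V (so I_max = dV / R)
P_max = dV * V_min / R = 0.32 * 3.197 / 0.0956 = 10.70 W

10.70 W


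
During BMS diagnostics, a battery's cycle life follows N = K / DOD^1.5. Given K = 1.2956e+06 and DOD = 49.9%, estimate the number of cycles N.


DOD^1.5 = 352.49
N = K / DOD^1.5 = 1.2956e+06 / 352.49 = 3676

3676 cycles


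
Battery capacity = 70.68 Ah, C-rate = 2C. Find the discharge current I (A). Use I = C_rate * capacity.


At 2C: I = 2 * 70.68 Ah = 141.36 A

141.36 A


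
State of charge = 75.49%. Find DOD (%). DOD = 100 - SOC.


DOD = 100 - SOC = 100 - 75.49 = 24.51%

24.51%


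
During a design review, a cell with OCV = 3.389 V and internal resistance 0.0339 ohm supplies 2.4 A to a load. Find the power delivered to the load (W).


Step 1: V_terminal = OCV - I*R = 3.389 - 2.4 * 0.0339 = 3.3076 V
Step 2: P_out = V_terminal * I = 3.3076 * 2.4 = 7.938 W

7.938 W


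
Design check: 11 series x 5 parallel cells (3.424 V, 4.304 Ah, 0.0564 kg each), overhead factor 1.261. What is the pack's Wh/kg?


Step 1: V_pack = 11 * 3.424 = 37.664 V
Step 2: C_pack = 5 * 4.304 = 21.52 Ah
Step 3: E_pack = V_pack * C_pack = 37.664 * 21.52 = 810.53 Wh
Step 4: m_pack = 11 * 5 * 0.0564 * 1.261 = 3.9116 kg
Step 5: ED = E_pack / m_pack = 810.53 / 3.9116 = 207.2 Wh/kg

207.2 Wh/kg


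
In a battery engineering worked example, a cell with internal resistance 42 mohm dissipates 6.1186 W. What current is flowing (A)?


Convert: R = 42 mohm = 0.042 ohm
I = sqrt(Q / R) = sqrt(6.1186 / 0.042) = sqrt(145.68) = 12.07 A

12.07 A


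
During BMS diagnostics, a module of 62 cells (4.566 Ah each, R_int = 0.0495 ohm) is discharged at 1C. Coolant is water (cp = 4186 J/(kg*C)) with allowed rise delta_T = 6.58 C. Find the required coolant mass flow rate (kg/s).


Step 1: I = 1 * 4.566 = 4.566 A
Step 2: Q_cell = I^2 * R = 4.566^2 * 0.0495 = 1.032 W
Step 3: Q_total = 62 * 1.032 = 63.984 W
Step 4: m_dot = Q_total / (cp * dT) = 63.984 / (4186 * 6.58) = 0.002323 kg/s

0.002323 kg/s


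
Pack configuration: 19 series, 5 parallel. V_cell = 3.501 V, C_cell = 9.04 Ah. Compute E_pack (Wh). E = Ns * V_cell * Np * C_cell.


V_pack = 19 * 3.501 = 66.519 V
C_pack = 5 * 9.04 = 45.2 Ah
E = V_pack * C_pack = 66.519 * 45.2 = 3007 Wh

3007 Wh


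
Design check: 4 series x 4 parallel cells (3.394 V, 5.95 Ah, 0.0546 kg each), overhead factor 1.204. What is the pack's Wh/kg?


Step 1: V_pack = 4 * 3.394 = 13.576 V
Step 2: C_pack = 4 * 5.95 = 23.8 Ah
Step 3: E_pack = V_pack * C_pack = 13.576 * 23.8 = 323.11 Wh
Step 4: m_pack = 4 * 4 * 0.0546 * 1.204 = 1.0518 kg
Step 5: ED = E_pack / m_pack = 323.11 / 1.0518 = 307.2 Wh/kg

307.2 Wh/kg


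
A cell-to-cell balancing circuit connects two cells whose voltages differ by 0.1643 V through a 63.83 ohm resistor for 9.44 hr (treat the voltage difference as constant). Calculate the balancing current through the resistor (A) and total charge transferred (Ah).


First, Ohm's law: I_bal = 0.1643 V / 63.83 ohm = 0.002574 A
Then Q = I * t = 0.002574 A * 9.44 hr = 0.02430 Ah

I=0.002574 A, Q=0.02430 Ah


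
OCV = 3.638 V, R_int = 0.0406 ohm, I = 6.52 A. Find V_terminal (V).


V = OCV - I*R = 3.638 - 6.52 * 0.0406 = 3.373 V

3.373 V


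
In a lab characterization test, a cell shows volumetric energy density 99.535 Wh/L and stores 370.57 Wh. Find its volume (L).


V = E / ED = 370.57 / 99.535 = 3.723 L

3.723 L


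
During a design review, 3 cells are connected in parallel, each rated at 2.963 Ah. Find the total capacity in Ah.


C_total = 3 * 2.963 = 8.889 Ah

8.889 Ah


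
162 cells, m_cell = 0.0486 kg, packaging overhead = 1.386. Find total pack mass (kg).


m_pack = n * m_cell * overhead = 162 * 0.0486 * 1.386 = 10.91 kg

10.91 kg


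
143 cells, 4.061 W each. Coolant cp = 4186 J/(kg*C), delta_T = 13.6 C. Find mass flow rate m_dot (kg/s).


Step 1: Total heat Q = 143 * 4.061 W = 580.72 W
Step 2: denom = cp * dT = 4186 * 13.6 = 56930
Step 3: m_dot = 580.72 / 56930 = 0.01020 kg/s

0.01020 kg/s


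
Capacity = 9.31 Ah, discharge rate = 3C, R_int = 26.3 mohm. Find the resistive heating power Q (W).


Convert: R = 26.3 mohm = 0.0263 ohm
Step 1: I = C_rate * capacity = 3 * 9.31 = 27.93 A
Step 2: Q = I^2 * R = 27.93^2 * 0.0263 = 780.08 * 0.0263 = 20.52 W

20.52 W


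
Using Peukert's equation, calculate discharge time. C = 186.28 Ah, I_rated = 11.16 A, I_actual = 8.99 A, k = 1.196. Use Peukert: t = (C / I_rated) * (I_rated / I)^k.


Step 1: t_rated = C / I_rated = 186.28 / 11.16 = 16.692 hr
Step 2: ratio = 11.16 / 8.99 = 1.2414
Step 3: ratio^k = 1.2414^1.196 = 1.2951
Step 4: t = t_rated * ratio^k = 16.692 * 1.2951 = 21.62 hr

21.62 hr


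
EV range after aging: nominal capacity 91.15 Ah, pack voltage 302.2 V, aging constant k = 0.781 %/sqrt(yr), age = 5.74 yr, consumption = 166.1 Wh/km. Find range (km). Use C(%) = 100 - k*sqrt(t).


Step 1: capacity retention = 100 - 0.781 * sqrt(5.74) = 100 - 0.781 * 2.3958 = 98.129%
Step 2: C_now = 91.15 * 98.129/100 = 89.445 Ah
Step 3: E_pack = V * C_now = 302.2 * 89.445 = 27030 Wh
Step 4: range = E_pack / consumption = 27030 / 166.1 = 162.7 km

162.7 km


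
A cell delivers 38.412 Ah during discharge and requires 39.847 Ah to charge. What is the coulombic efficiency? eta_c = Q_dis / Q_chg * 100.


Coulombic efficiency = 38.412/39.847 * 100% = 96.40%

96.40%


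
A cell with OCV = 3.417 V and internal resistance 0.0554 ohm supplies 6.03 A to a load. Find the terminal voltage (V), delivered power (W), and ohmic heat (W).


Step 1: V_terminal = OCV - I*R = 3.417 - 6.03 * 0.0554 = 3.0829 V
Step 2: P_out = V_terminal * I = 3.0829 * 6.03 = 18.59 W
Step 3: Q = I^2 * R = 6.03^2 * 0.0554 = 2.014 W

V=3.0829 V, P=18.59 W, Q=2.014 W


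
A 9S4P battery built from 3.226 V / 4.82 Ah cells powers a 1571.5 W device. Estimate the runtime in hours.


Step 1: E_pack = Ns * V_cell * Np * C_cell = 9 * 3.226 * 4 * 4.82 = 559.78 Wh
Step 2: t = E_pack / P = 559.78 / 1571.5 = 0.3562 hr

0.3562 hr


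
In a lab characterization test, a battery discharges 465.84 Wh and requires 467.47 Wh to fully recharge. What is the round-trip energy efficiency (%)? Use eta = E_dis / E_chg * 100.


eta_e = E_dis / E_chg * 100 = 465.84 / 467.47 * 100 = 99.65%

99.65%


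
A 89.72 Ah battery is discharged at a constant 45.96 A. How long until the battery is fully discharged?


Runtime = 89.72 Ah / 45.96 A = 1.952 hr

1.952 hr


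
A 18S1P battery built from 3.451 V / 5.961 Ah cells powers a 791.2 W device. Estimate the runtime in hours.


Step 1: E_pack = Ns * V_cell * Np * C_cell = 18 * 3.451 * 1 * 5.961 = 370.29 Wh
Step 2: t = E_pack / P = 370.29 / 791.2 = 0.4680 hr

0.4680 hr


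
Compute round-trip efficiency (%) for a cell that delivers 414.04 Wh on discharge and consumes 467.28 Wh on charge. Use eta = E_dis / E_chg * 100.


eta_e = E_dis / E_chg * 100 = 414.04 / 467.28 * 100 = 88.61%

88.61%


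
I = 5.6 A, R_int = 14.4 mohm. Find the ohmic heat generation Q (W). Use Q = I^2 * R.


Convert: R = 14.4 mohm = 0.0144 ohm
I^2 = 31.36
Q = 31.36 * 0.0144 = 0.4516 W

0.4516 W


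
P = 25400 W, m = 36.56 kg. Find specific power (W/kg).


Specific power = 25400 W / 36.56 kg = 694.7 W/kg

694.7 W/kg


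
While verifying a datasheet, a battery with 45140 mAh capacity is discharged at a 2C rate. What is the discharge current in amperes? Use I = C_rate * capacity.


Convert: capacity = 45140 mAh = 45.14 Ah
At 2C: I = 2 * 45.14 Ah = 90.28 A

90.28 A


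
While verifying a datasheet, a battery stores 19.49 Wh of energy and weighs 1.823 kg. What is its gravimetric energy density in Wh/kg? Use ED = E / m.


Specific energy = 19.49 Wh / 1.823 kg = 10.69 Wh/kg

10.69 Wh/kg


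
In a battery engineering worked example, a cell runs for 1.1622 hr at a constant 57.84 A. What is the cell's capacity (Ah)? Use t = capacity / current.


C = I * t = 57.84 * 1.1622 = 67.22 Ah

67.22 Ah


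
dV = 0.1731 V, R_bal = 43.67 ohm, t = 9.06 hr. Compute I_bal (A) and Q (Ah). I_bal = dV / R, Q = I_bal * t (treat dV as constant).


First, Ohm's law: I_bal = 0.1731 V / 43.67 ohm = 0.0039638 A
Then Q = I * t = 0.0039638 A * 9.06 hr = 0.03591 Ah

I=0.0039638 A, Q=0.03591 Ah


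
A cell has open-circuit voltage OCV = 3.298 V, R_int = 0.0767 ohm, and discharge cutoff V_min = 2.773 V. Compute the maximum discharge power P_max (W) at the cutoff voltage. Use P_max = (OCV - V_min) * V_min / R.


P_max = (OCV - V_min) * V_min / R = (3.298 - 2.773) * 2.773 / 0.0767 = 0.525 * 2.773 / 0.0767 = 18.98 W

18.98 W


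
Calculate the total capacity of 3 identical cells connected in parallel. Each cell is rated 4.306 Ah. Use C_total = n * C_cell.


Parallel capacities add: 3 * 4.306 Ah = 12.918 Ah

12.918 Ah


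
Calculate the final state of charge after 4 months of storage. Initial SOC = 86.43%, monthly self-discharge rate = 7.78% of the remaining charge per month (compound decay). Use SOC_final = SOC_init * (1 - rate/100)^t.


decay = (1 - 7.78/100)^4 = 0.72327
SOC_final = 86.43 * 0.72327 = 62.51%

62.51%


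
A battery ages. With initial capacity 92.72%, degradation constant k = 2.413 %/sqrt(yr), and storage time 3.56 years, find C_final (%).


Step 1: sqrt(3.56 yr) = 1.8868
Step 2: drop = 2.413 * 1.8868 = 4.5528
Step 3: C_final = 92.72 - 4.5528 = 88.17%

88.17%


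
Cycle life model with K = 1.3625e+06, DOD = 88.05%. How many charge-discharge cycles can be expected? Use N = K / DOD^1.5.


DOD^1.5 = 826.22
N = K / DOD^1.5 = 1.3625e+06 / 826.22 = 1649

1649 cycles


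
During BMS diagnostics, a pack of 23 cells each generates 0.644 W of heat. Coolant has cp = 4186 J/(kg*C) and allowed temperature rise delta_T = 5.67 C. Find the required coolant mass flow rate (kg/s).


Step 1: Total heat Q = 23 * 0.644 W = 14.812 W
Step 2: denom = cp * dT = 4186 * 5.67 = 23735
Step 3: m_dot = 14.812 / 23735 = 6.241e-04 kg/s

6.241e-04 kg/s


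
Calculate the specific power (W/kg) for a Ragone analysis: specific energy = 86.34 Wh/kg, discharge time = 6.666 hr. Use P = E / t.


P_specific = E / t = 86.34 / 6.666 = 12.95 W/kg

12.95 W/kg


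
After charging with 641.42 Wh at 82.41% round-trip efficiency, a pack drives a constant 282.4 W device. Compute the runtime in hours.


Step 1: E_discharge = eta/100 * E_charge = 82.41/100 * 641.42 = 528.59 Wh
Step 2: t = E_discharge / P = 528.59 / 282.4 = 1.872 hr

1.872 hr


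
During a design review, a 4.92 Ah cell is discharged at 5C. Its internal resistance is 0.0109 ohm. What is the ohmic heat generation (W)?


Step 1: I = C_rate * capacity = 5 * 4.92 = 24.6 A
Step 2: Q = I^2 * R = 24.6^2 * 0.0109 = 605.16 * 0.0109 = 6.596 W

6.596 W


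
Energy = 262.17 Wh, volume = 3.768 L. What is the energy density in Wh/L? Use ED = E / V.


ED = E / V = 262.17 / 3.768 = 69.58 Wh/L

69.58 Wh/L


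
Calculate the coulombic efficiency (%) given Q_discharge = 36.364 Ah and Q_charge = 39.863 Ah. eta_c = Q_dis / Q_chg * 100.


Coulombic efficiency = 36.364/39.863 * 100% = 91.22%

91.22%


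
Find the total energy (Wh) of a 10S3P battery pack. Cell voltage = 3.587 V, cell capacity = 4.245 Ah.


V_pack = 10 * 3.587 = 35.87 V
C_pack = 3 * 4.245 = 12.735 Ah
E = V_pack * C_pack = 35.87 * 12.735 = 456.8 Wh

456.8 Wh


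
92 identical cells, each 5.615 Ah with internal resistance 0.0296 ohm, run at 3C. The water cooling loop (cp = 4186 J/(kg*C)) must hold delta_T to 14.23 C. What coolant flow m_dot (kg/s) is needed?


Step 1: I = 3 * 5.615 = 16.845 A
Step 2: Q_cell = I^2 * R = 16.845^2 * 0.0296 = 8.3991 W
Step 3: Q_total = 92 * 8.3991 = 772.72 W
Step 4: m_dot = Q_total / (cp * dT) = 772.72 / (4186 * 14.23) = 0.01297 kg/s

0.01297 kg/s


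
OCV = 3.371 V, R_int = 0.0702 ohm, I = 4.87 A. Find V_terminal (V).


IR drop = 4.87 * 0.0702 = 0.34187 V
V = 3.371 - 0.34187 = 3.029 V

3.029 V


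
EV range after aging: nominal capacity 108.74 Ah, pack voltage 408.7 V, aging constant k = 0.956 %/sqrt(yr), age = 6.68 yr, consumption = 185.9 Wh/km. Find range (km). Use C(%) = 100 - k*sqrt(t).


Step 1: capacity retention = 100 - 0.956 * sqrt(6.68) = 100 - 0.956 * 2.5846 = 97.529%
Step 2: C_now = 108.74 * 97.529/100 = 106.05 Ah
Step 3: E_pack = V * C_now = 408.7 * 106.05 = 43343 Wh
Step 4: range = E_pack / consumption = 43343 / 185.9 = 233.2 km

233.2 km


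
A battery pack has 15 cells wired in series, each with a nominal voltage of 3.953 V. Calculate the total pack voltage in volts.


Series voltages add: 15 * 3.953 V = 59.295 V

59.295 V


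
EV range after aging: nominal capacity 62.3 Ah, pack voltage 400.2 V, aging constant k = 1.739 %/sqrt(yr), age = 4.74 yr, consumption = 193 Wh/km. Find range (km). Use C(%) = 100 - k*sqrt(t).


Step 1: capacity retention = 100 - 1.739 * sqrt(4.74) = 100 - 1.739 * 2.1772 = 96.214%
Step 2: C_now = 62.3 * 96.214/100 = 59.941 Ah
Step 3: E_pack = V * C_now = 400.2 * 59.941 = 23988 Wh
Step 4: range = E_pack / consumption = 23988 / 193 = 124.3 km

124.3 km


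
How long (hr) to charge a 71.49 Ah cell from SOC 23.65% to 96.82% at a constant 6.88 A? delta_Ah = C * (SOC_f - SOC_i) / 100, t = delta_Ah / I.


delta_Ah = 71.49 * (96.82 - 23.65) / 100 = 52.309 Ah
t = delta_Ah / I = 52.309 / 6.88 = 7.603 hr

7.603 hr


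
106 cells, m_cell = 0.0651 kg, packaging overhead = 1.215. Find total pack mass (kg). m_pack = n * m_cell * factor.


Cell mass sum = 106 * 0.0651 = 6.9006 kg
With overhead 1.215: m_pack = 6.9006 * 1.215 = 8.384 kg

8.384 kg


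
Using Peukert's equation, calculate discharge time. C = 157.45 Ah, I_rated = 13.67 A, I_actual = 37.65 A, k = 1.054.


Step 1: t_rated = C / I_rated = 157.45 / 13.67 = 11.518 hr
Step 2: ratio = 13.67 / 37.65 = 0.36308
Step 3: ratio^k = 0.36308^1.054 = 0.34375
Step 4: t = t_rated * ratio^k = 11.518 * 0.34375 = 3.959 hr

3.959 hr


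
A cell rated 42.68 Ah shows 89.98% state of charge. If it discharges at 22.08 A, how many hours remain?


Step 1: remaining = SOC/100 * C_total = 89.98/100 * 42.68 = 38.403 Ah
Step 2: t = remaining / I = 38.403 / 22.08 = 1.739 hr

1.739 hr


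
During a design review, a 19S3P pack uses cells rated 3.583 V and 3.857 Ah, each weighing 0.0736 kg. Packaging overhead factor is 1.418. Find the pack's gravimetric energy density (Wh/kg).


Step 1: V_pack = 19 * 3.583 = 68.077 V
Step 2: C_pack = 3 * 3.857 = 11.571 Ah
Step 3: E_pack = V_pack * C_pack = 68.077 * 11.571 = 787.72 Wh
Step 4: m_pack = 19 * 3 * 0.0736 * 1.418 = 5.9488 kg
Step 5: ED = E_pack / m_pack = 787.72 / 5.9488 = 132.4 Wh/kg

132.4 Wh/kg


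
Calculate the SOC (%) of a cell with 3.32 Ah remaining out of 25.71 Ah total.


SOC = (remaining / total) * 100 = (3.32 / 25.71) * 100 = 12.91%

12.91%


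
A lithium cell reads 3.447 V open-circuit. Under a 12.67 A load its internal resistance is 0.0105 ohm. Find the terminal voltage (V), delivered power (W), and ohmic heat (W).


Step 1: V_terminal = OCV - I*R = 3.447 - 12.67 * 0.0105 = 3.314 V
Step 2: P_out = V_terminal * I = 3.314 * 12.67 = 41.99 W
Step 3: Q = I^2 * R = 12.67^2 * 0.0105 = 1.686 W

V=3.314 V, P=41.99 W, Q=1.686 W


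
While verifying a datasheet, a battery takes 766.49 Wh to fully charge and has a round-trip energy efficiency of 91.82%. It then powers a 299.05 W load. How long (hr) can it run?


Step 1: E_discharge = eta/100 * E_charge = 91.82/100 * 766.49 = 703.79 Wh
Step 2: t = E_discharge / P = 703.79 / 299.05 = 2.353 hr

2.353 hr


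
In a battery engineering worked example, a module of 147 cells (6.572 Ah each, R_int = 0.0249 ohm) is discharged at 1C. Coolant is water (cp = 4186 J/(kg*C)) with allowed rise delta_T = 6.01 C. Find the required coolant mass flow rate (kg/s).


Step 1: I = 1 * 6.572 = 6.572 A
Step 2: Q_cell = I^2 * R = 6.572^2 * 0.0249 = 1.0755 W
Step 3: Q_total = 147 * 1.0755 = 158.1 W
Step 4: m_dot = Q_total / (cp * dT) = 158.1 / (4186 * 6.01) = 0.006284 kg/s

0.006284 kg/s


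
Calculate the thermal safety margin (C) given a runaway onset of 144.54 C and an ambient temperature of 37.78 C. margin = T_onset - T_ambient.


Safety margin = 144.54 C - 37.78 C = 106.76 C

106.76 C


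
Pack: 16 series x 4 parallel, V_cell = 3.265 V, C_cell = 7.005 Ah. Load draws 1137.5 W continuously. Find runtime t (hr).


Step 1: E_pack = Ns * V_cell * Np * C_cell = 16 * 3.265 * 4 * 7.005 = 1463.8 Wh
Step 2: t = E_pack / P = 1463.8 / 1137.5 = 1.287 hr

1.287 hr


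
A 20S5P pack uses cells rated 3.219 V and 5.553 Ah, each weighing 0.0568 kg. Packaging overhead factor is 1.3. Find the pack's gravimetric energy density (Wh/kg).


Step 1: V_pack = 20 * 3.219 = 64.38 V
Step 2: C_pack = 5 * 5.553 = 27.765 Ah
Step 3: E_pack = V_pack * C_pack = 64.38 * 27.765 = 1787.5 Wh
Step 4: m_pack = 20 * 5 * 0.0568 * 1.3 = 7.384 kg
Step 5: ED = E_pack / m_pack = 1787.5 / 7.384 = 242.1 Wh/kg

242.1 Wh/kg


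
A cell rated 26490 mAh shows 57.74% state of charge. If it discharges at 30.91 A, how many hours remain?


Convert: C_total = 26490 mAh = 26.49 Ah
Step 1: remaining = SOC/100 * C_total = 57.74/100 * 26.49 = 15.295 Ah
Step 2: t = remaining / I = 15.295 / 30.91 = 0.4948 hr

0.4948 hr


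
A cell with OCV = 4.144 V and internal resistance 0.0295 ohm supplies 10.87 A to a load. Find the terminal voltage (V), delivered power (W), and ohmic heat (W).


Step 1: V_terminal = OCV - I*R = 4.144 - 10.87 * 0.0295 = 3.8233 V
Step 2: P_out = V_terminal * I = 3.8233 * 10.87 = 41.56 W
Step 3: Q = I^2 * R = 10.87^2 * 0.0295 = 3.486 W

V=3.8233 V, P=41.56 W, Q=3.486 W


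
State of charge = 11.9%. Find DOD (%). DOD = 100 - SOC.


DOD = 100 - SOC = 100 - 11.9 = 88.1%

88.1%


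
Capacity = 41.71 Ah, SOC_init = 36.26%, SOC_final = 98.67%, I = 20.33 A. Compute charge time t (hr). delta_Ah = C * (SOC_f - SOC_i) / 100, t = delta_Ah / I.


Step 1: dSOC = 98.67% - 36.26% = 62.41%
Step 2: delta_Ah = 41.71 * 62.41 / 100 = 26.031 Ah
Step 3: t = 26.031 / 20.33 = 1.280 hr

1.280 hr


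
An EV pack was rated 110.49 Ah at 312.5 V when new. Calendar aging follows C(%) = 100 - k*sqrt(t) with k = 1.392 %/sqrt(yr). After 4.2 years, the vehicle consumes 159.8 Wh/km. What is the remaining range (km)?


Step 1: capacity retention = 100 - 1.392 * sqrt(4.2) = 100 - 1.392 * 2.0494 = 97.147%
Step 2: C_now = 110.49 * 97.147/100 = 107.34 Ah
Step 3: E_pack = V * C_now = 312.5 * 107.34 = 33544 Wh
Step 4: range = E_pack / consumption = 33544 / 159.8 = 209.9 km

209.9 km


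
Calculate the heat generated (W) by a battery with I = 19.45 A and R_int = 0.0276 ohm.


I^2 = 378.3
Q = 378.3 * 0.0276 = 10.44 W

10.44 W


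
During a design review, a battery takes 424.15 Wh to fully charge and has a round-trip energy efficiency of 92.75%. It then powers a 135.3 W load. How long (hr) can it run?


Step 1: E_discharge = eta/100 * E_charge = 92.75/100 * 424.15 = 393.4 Wh
Step 2: t = E_discharge / P = 393.4 / 135.3 = 2.908 hr

2.908 hr


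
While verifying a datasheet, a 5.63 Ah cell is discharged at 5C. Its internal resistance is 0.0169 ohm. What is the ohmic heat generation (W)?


Step 1: I = C_rate * capacity = 5 * 5.63 = 28.15 A
Step 2: Q = I^2 * R = 28.15^2 * 0.0169 = 792.42 * 0.0169 = 13.39 W

13.39 W


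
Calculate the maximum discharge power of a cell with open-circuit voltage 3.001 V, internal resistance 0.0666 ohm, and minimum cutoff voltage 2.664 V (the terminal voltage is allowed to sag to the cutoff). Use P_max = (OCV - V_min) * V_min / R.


dV = OCV - V_min = 0.337 V (so I_max = dV / R)
P_max = dV * V_min / R = 0.337 * 2.664 / 0.0666 = 13.48 W

13.48 W


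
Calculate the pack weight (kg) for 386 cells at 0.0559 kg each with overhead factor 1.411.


m_pack = n * m_cell * overhead = 386 * 0.0559 * 1.411 = 30.45 kg

30.45 kg


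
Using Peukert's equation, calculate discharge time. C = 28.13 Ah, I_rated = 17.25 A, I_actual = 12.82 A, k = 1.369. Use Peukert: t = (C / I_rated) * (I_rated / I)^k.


t_rated = C / I_rated = 28.13 / 17.25 = 1.6307 hr
(I_rated/I)^k = (1.3456)^1.369 = 1.5014
t = t_rated * (I_rated/I)^k = 1.6307 * 1.5014 = 2.448 hr

2.448 hr


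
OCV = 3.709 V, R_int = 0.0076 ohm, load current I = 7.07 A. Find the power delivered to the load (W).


Step 1: V_terminal = OCV - I*R = 3.709 - 7.07 * 0.0076 = 3.6553 V
Step 2: P_out = V_terminal * I = 3.6553 * 7.07 = 25.84 W

25.84 W


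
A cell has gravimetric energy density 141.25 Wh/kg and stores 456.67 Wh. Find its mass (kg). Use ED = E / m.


m = E / ED = 456.67 / 141.25 = 3.233 kg

3.233 kg


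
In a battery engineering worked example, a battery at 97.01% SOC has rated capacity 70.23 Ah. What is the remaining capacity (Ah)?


remaining = SOC / 100 * total = 97.01 / 100 * 70.23 = 68.13 Ah

68.13 Ah


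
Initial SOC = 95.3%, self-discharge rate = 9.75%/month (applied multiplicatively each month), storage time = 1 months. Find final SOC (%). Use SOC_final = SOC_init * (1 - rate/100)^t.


decay = (1 - 9.75/100)^1 = 0.9025
SOC_final = 95.3 * 0.9025 = 86.01%

86.01%


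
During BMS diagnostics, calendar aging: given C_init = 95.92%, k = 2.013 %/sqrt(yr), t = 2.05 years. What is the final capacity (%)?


sqrt(t) = sqrt(2.05) = 1.4318
C_final = 95.92 - 2.013 * 1.4318 = 93.04%

93.04%


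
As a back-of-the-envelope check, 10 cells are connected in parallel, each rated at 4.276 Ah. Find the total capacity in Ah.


Parallel capacities add: 10 * 4.276 Ah = 42.76 Ah

42.76 Ah


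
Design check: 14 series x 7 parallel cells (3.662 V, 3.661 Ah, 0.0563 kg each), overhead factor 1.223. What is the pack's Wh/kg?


Step 1: V_pack = 14 * 3.662 = 51.268 V
Step 2: C_pack = 7 * 3.661 = 25.627 Ah
Step 3: E_pack = V_pack * C_pack = 51.268 * 25.627 = 1313.8 Wh
Step 4: m_pack = 14 * 7 * 0.0563 * 1.223 = 6.7478 kg
Step 5: ED = E_pack / m_pack = 1313.8 / 6.7478 = 194.7 Wh/kg

194.7 Wh/kg


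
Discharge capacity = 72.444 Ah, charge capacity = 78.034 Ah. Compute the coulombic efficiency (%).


eta_c = Q_dis / Q_chg * 100 = 72.444 / 78.034 * 100 = 92.84%

92.84%


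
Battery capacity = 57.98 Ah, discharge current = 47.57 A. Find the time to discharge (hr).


Runtime = 57.98 Ah / 47.57 A = 1.219 hr

1.219 hr


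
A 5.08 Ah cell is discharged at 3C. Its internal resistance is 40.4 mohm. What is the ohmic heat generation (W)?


Convert: R = 40.4 mohm = 0.0404 ohm
Step 1: I = C_rate * capacity = 3 * 5.08 = 15.24 A
Step 2: Q = I^2 * R = 15.24^2 * 0.0404 = 232.26 * 0.0404 = 9.383 W

9.383 W


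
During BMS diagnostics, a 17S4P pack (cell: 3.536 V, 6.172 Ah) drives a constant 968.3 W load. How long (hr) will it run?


Step 1: E_pack = Ns * V_cell * Np * C_cell = 17 * 3.536 * 4 * 6.172 = 1484 Wh
Step 2: t = E_pack / P = 1484 / 968.3 = 1.533 hr

1.533 hr


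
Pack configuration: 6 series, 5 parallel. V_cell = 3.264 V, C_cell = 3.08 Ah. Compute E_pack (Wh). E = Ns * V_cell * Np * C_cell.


E = Ns * Vcell * Np * Ccell = 6 * 3.264 * 5 * 3.08 = 301.6 Wh

301.6 Wh


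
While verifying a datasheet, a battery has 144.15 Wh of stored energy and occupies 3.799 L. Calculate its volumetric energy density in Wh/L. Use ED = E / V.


ED = E / V = 144.15 / 3.799 = 37.94 Wh/L

37.94 Wh/L


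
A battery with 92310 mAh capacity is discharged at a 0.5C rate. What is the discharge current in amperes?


Convert: capacity = 92310 mAh = 92.31 Ah
At 0.5C: I = 0.5 * 92.31 Ah = 46.155 A

46.155 A


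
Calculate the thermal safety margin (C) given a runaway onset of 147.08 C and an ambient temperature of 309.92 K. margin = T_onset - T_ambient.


Convert: T_ambient = 309.92 K = 36.77 C
margin = 147.08 - 36.77 = 110.31 C

110.31 C


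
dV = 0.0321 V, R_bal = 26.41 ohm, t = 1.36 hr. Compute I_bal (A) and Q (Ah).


First, Ohm's law: I_bal = 0.0321 V / 26.41 ohm = 0.0012154 A
Then Q = I * t = 0.0012154 A * 1.36 hr = 0.001653 Ah

I=0.0012154 A, Q=0.001653 Ah


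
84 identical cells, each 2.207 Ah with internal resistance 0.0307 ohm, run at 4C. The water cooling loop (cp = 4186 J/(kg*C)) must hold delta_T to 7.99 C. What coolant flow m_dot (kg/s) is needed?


Step 1: I = 4 * 2.207 = 8.828 A
Step 2: Q_cell = I^2 * R = 8.828^2 * 0.0307 = 2.3926 W
Step 3: Q_total = 84 * 2.3926 = 200.98 W
Step 4: m_dot = Q_total / (cp * dT) = 200.98 / (4186 * 7.99) = 0.006009 kg/s

0.006009 kg/s


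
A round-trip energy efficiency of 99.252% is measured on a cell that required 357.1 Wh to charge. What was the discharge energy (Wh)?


E_dis = eta/100 * E_chg = 99.252/100 * 357.1 = 354.4 Wh

354.4 Wh


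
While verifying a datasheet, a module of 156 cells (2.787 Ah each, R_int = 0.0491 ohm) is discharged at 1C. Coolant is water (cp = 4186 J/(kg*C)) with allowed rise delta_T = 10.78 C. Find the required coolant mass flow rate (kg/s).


Step 1: I = 1 * 2.787 = 2.787 A
Step 2: Q_cell = I^2 * R = 2.787^2 * 0.0491 = 0.38138 W
Step 3: Q_total = 156 * 0.38138 = 59.495 W
Step 4: m_dot = Q_total / (cp * dT) = 59.495 / (4186 * 10.78) = 0.001318 kg/s

0.001318 kg/s


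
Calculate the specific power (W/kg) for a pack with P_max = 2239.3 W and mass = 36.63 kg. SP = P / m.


Specific power = 2239.3 W / 36.63 kg = 61.13 W/kg

61.13 W/kg


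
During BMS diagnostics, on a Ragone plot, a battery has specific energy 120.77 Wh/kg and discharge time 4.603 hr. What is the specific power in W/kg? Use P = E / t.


Specific power = 120.77 Wh/kg / 4.603 hr = 26.24 W/kg

26.24 W/kg


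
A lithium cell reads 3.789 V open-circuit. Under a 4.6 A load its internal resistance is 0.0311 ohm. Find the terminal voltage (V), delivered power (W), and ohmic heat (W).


Step 1: V_terminal = OCV - I*R = 3.789 - 4.6 * 0.0311 = 3.6459 V
Step 2: P_out = V_terminal * I = 3.6459 * 4.6 = 16.77 W
Step 3: Q = I^2 * R = 4.6^2 * 0.0311 = 0.6581 W

V=3.6459 V, P=16.77 W, Q=0.6581 W


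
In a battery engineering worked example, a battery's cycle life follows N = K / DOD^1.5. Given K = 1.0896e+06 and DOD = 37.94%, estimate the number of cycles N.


Step 1: DOD^1.5 = 37.94^1.5 = 233.69
Step 2: N = 1.0896e+06 / 233.69 = 4663 cycles

4663 cycles


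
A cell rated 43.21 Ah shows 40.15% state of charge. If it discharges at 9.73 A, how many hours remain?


Step 1: remaining = SOC/100 * C_total = 40.15/100 * 43.21 = 17.349 Ah
Step 2: t = remaining / I = 17.349 / 9.73 = 1.783 hr

1.783 hr


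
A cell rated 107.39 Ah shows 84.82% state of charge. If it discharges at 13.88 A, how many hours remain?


Step 1: remaining = SOC/100 * C_total = 84.82/100 * 107.39 = 91.088 Ah
Step 2: t = remaining / I = 91.088 / 13.88 = 6.563 hr

6.563 hr
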